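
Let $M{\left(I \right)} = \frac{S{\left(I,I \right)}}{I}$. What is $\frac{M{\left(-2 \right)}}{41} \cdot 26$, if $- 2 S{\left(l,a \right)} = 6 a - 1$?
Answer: $- \frac{169}{82} \approx -2.061$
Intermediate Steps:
$S{\left(l,a \right)} = \frac{1}{2} - 3 a$ ($S{\left(l,a \right)} = - \frac{6 a - 1}{2} = - \frac{-1 + 6 a}{2} = \frac{1}{2} - 3 a$)
$M{\left(I \right)} = \frac{\frac{1}{2} - 3 I}{I}$
$\frac{M{\left(-2 \right)}}{41} \cdot 26 = \frac{-3 + \frac{1}{2 \left(-2\right)}}{41} \cdot 26 = \left(-3 + \frac{1}{2} \left(- \frac{1}{2}\right)\right) \frac{1}{41} \cdot 26 = \left(-3 - \frac{1}{4}\right) \frac{1}{41} \cdot 26 = \left(- \frac{13}{4}\right) \frac{1}{41} \cdot 26 = \left(- \frac{13}{164}\right) 26 = - \frac{169}{82}$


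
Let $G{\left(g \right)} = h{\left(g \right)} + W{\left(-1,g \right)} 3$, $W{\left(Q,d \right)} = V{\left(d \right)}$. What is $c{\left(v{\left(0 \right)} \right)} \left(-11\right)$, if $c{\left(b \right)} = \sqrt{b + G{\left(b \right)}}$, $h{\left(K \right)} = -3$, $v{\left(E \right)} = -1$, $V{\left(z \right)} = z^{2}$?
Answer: $- 11 i \approx - 11.0 i$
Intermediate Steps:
$W{\left(Q,d \right)} = d^{2}$
$G{\left(g \right)} = -3 + 3 g^{2}$ ($G{\left(g \right)} = -3 + g^{2} \cdot 3 = -3 + 3 g^{2}$)
$c{\left(b \right)} = \sqrt{-3 + b + 3 b^{2}}$ ($c{\left(b \right)} = \sqrt{b + \left(-3 + 3 b^{2}\right)} = \sqrt{-3 + b + 3 b^{2}}$)
$c{\left(v{\left(0 \right)} \right)} \left(-11\right) = \sqrt{-3 - 1 + 3 \left(-1\right)^{2}} \left(-11\right) = \sqrt{-3 - 1 + 3 \cdot 1} \left(-11\right) = \sqrt{-3 - 1 + 3} \left(-11\right) = \sqrt{-1} \left(-11\right) = i \left(-11\right) = - 11 i$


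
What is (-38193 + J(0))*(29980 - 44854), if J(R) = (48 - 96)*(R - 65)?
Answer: 521675802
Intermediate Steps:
J(R) = 3120 - 48*R (J(R) = -48*(-65 + R) = 3120 - 48*R)
(-38193 + J(0))*(29980 - 44854) = (-38193 + (3120 - 48*0))*(29980 - 44854) = (-38193 + (3120 + 0))*(-14874) = (-38193 + 3120)*(-14874) = -35073*(-14874) = 521675802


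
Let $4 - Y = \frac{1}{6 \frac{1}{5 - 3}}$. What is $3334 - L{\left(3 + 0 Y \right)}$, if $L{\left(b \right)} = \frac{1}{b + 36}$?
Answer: $\frac{130025}{39} \approx 3334.0$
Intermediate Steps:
$Y = \frac{11}{3}$ ($Y = 4 - \frac{1}{6 \frac{1}{5 - 3}} = 4 - \frac{1}{6 \cdot \frac{1}{2}} = 4 - \frac{1}{3} = \frac{11}{3} \approx 3.6667$)
$L{\left(b \right)} = \frac{1}{36 + b}$
$3334 - L{\left(3 + 0 Y \right)} = 3334 - \frac{1}{36 + \left(3 + 0 \cdot \frac{11}{3}\right)} = 3334 - \frac{1}{36 + \left(3 + 0\right)} = 3334 - \frac{1}{36 + 3} = 3334 - \frac{1}{39} = \frac{130025}{39}$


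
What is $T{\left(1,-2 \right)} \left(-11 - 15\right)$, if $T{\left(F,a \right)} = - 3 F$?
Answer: $78$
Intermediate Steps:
$T{\left(1,-2 \right)} \left(-11 - 15\right) = \left(-3\right) 1 \left(-11 - 15\right) = \left(-3\right) \left(-26\right) = 78$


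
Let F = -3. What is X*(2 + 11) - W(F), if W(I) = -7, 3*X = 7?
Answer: 112/3 ≈ 37.333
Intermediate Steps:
X = 7/3 (X = (⅓)*7 = 7/3 ≈ 2.3333)
X*(2 + 11) - W(F) = 7*(2 + 11)/3 - 1*(-7) = (7/3)*13 + 7 = 91/3 + 7 = 112/3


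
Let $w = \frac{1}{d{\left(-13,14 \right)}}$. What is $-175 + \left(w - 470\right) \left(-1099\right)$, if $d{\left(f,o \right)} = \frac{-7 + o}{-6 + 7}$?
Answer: $516198$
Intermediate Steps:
$d{\left(f,o \right)} = -7 + o$ ($d{\left(f,o \right)} = \frac{-7 + o}{1} = \left(-7 + o\right) 1 = -7 + o$)
$w = \frac{1}{7}$ ($w = \frac{1}{-7 + 14} = \frac{1}{7} \approx 0.14286$)
$-175 + \left(w - 470\right) \left(-1099\right) = -175 + \left(\frac{1}{7} - 470\right) \left(-1099\right) = -175 - -516373 = -175 + 516373 = 516198$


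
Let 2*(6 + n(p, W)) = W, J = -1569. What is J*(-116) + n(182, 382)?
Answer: 182189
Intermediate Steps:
n(p, W) = -6 + W/2
J*(-116) + n(182, 382) = -1569*(-116) + (-6 + (1/2)*382) = 182004 + (-6 + 191) = 182004 + 185 = 182189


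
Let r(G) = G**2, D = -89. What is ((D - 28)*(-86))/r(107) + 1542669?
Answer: 17662027443/11449 ≈ 1.5427e+6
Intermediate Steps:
((D - 28)*(-86))/r(107) + 1542669 = ((-89 - 28)*(-86))/(107**2) + 1542669 = -117*(-86)/11449 + 1542669 = 10062*(1/11449) + 1542669 = 10062/11449 + 1542669 = 17662027443/11449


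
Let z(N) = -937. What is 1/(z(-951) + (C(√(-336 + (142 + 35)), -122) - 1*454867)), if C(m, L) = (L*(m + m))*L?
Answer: -113951/87163141108 - 3721*I*√159/43581570554 ≈ -1.3073e-6 - 1.0766e-6*I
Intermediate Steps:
C(m, L) = 2*m*L² (C(m, L) = (L*(2*m))*L = (2*L*m)*L = 2*m*L²)
1/(z(-951) + (C(√(-336 + (142 + 35)), -122) - 1*454867)) = 1/(-937 + (2*√(-336 + (142 + 35))*(-122)² - 1*454867)) = 1/(-937 + (2*√(-336 + 177)*14884 - 454867)) = 1/(-937 + (2*√(-159)*14884 - 454867)) = 1/(-937 + (2*(I*√159)*14884 - 454867)) = 1/(-937 + (29768*I*√159 - 454867)) = 1/(-937 + (-454867 + 29768*I*√159)) = 1/(-455804 + 29768*I*√159)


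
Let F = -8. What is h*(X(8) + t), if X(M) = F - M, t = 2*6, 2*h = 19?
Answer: -38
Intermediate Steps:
h = 19/2 (h = (½)*19 = 19/2 ≈ 9.5000)
t = 12
X(M) = -8 - M
h*(X(8) + t) = 19*((-8 - 1*8) + 12)/2 = 19*((-8 - 8) + 12)/2 = 19*(-16 + 12)/2 = (19/2)*(-4) = -38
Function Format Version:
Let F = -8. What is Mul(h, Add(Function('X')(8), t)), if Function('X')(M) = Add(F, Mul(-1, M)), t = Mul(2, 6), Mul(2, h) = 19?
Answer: -38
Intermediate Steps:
h = Rational(19, 2) (h = Mul(Rational(1, 2), 19) = Rational(19, 2) ≈ 9.5000)
t = 12
Function('X')(M) = Add(-8, Mul(-1, M))
Mul(h, Add(Function('X')(8), t)) = Mul(Rational(19, 2), Add(Add(-8, Mul(-1, 8)), 12)) = Mul(Rational(19, 2), Add(Add(-8, -8), 12)) = Mul(Rational(19, 2), Add(-16, 12)) = Mul(Rational(19, 2), -4) = -38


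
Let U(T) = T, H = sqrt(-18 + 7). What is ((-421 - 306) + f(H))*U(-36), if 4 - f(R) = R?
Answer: 26028 + 36*I*sqrt(11) ≈ 26028.0 + 119.4*I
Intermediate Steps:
H = I*sqrt(11) (H = sqrt(-11) = I*sqrt(11) ≈ 3.3166*I)
f(R) = 4 - R
((-421 - 306) + f(H))*U(-36) = ((-421 - 306) + (4 - I*sqrt(11)))*(-36) = (-727 + (4 - I*sqrt(11)))*(-36) = (-723 - I*sqrt(11))*(-36) = 26028 + 36*I*sqrt(11)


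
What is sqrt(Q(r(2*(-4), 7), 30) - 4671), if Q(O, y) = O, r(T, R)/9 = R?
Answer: 48*I*sqrt(2) ≈ 67.882*I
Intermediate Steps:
r(T, R) = 9*R
sqrt(Q(r(2*(-4), 7), 30) - 4671) = sqrt(9*7 - 4671) = sqrt(63 - 4671) = sqrt(-4608) = 48*I*sqrt(2)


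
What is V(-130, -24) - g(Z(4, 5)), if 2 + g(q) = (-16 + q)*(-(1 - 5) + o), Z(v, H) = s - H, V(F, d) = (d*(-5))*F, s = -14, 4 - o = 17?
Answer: -15913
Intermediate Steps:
o = -13 (o = 4 - 1*17 = 4 - 17 = -13)
V(F, d) = -5*F*d (V(F, d) = (-5*d)*F = -5*F*d)
Z(v, H) = -14 - H
g(q) = 142 - 9*q (g(q) = -2 + (-16 + q)*(-(1 - 5) - 13) = -2 + (-16 + q)*(-1*(-4) - 13) = -2 + (-16 + q)*(4 - 13) = -2 + (-16 + q)*(-9) = -2 + (144 - 9*q) = 142 - 9*q)
V(-130, -24) - g(Z(4, 5)) = -5*(-130)*(-24) - (142 - 9*(-14 - 1*5)) = -15600 - (142 - 9*(-14 - 5)) = -15600 - (142 - 9*(-19)) = -15600 - (142 + 171) = -15600 - 1*313 = -15600 - 313 = -15913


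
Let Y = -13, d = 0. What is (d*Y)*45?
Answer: 0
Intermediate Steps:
(d*Y)*45 = (0*(-13))*45 = 0*45 = 0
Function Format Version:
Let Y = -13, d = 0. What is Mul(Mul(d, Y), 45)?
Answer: 0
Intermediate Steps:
Mul(Mul(d, Y), 45) = Mul(Mul(0, -13), 45) = Mul(0, 45) = 0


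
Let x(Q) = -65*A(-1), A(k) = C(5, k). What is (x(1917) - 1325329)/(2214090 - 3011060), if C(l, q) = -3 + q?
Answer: 1325069/796970 ≈ 1.6626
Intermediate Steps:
A(k) = -3 + k
x(Q) = 260 (x(Q) = -65*(-3 - 1) = -65*(-4) = 260)
(x(1917) - 1325329)/(2214090 - 3011060) = (260 - 1325329)/(2214090 - 3011060) = -1325069/(-796970) = -1325069*(-1/796970) = 1325069/796970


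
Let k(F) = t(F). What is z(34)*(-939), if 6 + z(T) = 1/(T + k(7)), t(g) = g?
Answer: 230055/41 ≈ 5611.1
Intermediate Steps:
k(F) = F
z(T) = -6 + 1/(7 + T) (z(T) = -6 + 1/(T + 7) = -6 + 1/(7 + T))
z(34)*(-939) = ((-41 - 6*34)/(7 + 34))*(-939) = ((-41 - 204)/41)*(-939) = ((1/41)*(-245))*(-939) = -245/41*(-939) = 230055/41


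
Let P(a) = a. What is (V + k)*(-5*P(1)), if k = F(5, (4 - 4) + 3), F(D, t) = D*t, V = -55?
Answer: 200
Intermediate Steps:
k = 15 (k = 5*((4 - 4) + 3) = 5*(0 + 3) = 5*3 = 15)
(V + k)*(-5*P(1)) = (-55 + 15)*(-5*1) = -40*(-5) = 200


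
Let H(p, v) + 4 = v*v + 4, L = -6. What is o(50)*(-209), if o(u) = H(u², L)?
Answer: -7524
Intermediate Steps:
H(p, v) = v² (H(p, v) = -4 + (v*v + 4) = -4 + (v² + 4) = -4 + (4 + v²) = v²)
o(u) = 36 (o(u) = (-6)² = 36)
o(50)*(-209) = 36*(-209) = -7524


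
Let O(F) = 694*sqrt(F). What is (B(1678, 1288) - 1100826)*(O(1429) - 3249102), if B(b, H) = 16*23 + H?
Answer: 3571315445340 - 762823980*sqrt(1429) ≈ 3.5425e+12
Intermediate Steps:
B(b, H) = 368 + H
(B(1678, 1288) - 1100826)*(O(1429) - 3249102) = ((368 + 1288) - 1100826)*(694*sqrt(1429) - 3249102) = (1656 - 1100826)*(-3249102 + 694*sqrt(1429)) = -1099170*(-3249102 + 694*sqrt(1429)) = 3571315445340 - 762823980*sqrt(1429)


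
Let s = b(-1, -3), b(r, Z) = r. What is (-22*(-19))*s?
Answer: -418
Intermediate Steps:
s = -1
(-22*(-19))*s = -22*(-19)*(-1) = 418*(-1) = -418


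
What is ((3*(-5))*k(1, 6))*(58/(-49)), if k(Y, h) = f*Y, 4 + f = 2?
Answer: -1740/49 ≈ -35.510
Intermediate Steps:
f = -2 (f = -4 + 2 = -2)
k(Y, h) = -2*Y
((3*(-5))*k(1, 6))*(58/(-49)) = ((3*(-5))*(-2*1))*(58/(-49)) = (-15*(-2))*(58*(-1/49)) = 30*(-58/49) = -1740/49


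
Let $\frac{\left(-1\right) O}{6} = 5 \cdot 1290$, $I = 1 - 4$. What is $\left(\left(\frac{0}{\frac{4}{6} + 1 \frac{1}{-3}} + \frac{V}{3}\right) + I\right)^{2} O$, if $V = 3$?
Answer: $-154800$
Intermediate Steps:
$I = -3$ ($I = 1 - 4 = -3$)
$O = -38700$ ($O = - 6 \cdot 5 \cdot 1290 = \left(-6\right) 6450 = -38700$)
$\left(\left(\frac{0}{\frac{4}{6} + 1 \frac{1}{-3}} + \frac{V}{3}\right) + I\right)^{2} O = \left(\left(\frac{0}{\frac{4}{6} + 1 \frac{1}{-3}} + \frac{3}{3}\right) - 3\right)^{2} \left(-38700\right) = \left(\left(\frac{0}{4 \cdot \frac{1}{6} + 1 \left(- \frac{1}{3}\right)} + 3 \cdot \frac{1}{3}\right) - 3\right)^{2} \left(-38700\right) = \left(\left(\frac{0}{\frac{2}{3} - \frac{1}{3}} + 1\right) - 3\right)^{2} \left(-38700\right) = \left(\left(0 \frac{1}{\frac{1}{3}} + 1\right) - 3\right)^{2} \left(-38700\right) = \left(\left(0 \cdot 3 + 1\right) - 3\right)^{2} \left(-38700\right) = \left(\left(0 + 1\right) - 3\right)^{2} \left(-38700\right) = \left(1 - 3\right)^{2} \left(-38700\right) = \left(-2\right)^{2} \left(-38700\right) = 4 \left(-38700\right) = -154800$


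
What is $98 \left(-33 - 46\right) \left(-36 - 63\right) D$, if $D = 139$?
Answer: $106537662$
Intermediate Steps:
$98 \left(-33 - 46\right) \left(-36 - 63\right) D = 98 \left(-33 - 46\right) \left(-36 - 63\right) 139 = 98 \left(\left(-79\right) \left(-99\right)\right) 139 = 98 \cdot 7821 \cdot 139 = 766458 \cdot 139 = 106537662$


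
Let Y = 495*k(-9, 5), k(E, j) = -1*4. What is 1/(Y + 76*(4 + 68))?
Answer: 1/3492 ≈ 0.00028637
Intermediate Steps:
k(E, j) = -4
Y = -1980 (Y = 495*(-4) = -1980)
1/(Y + 76*(4 + 68)) = 1/(-1980 + 76*(4 + 68)) = 1/(-1980 + 76*72) = 1/(-1980 + 5472) = 1/3492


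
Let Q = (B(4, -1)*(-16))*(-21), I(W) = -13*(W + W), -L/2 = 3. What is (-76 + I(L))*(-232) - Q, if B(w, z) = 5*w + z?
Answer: -24944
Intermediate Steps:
B(w, z) = z + 5*w
L = -6 (L = -2*3 = -6)
I(W) = -26*W
Q = 6384 (Q = ((-1 + 5*4)*(-16))*(-21) = ((-1 + 20)*(-16))*(-21) = (19*(-16))*(-21) = -304*(-21) = 6384)
(-76 + I(L))*(-232) - Q = (-76 - 26*(-6))*(-232) - 1*6384 = (-76 + 156)*(-232) - 6384 = 80*(-232) - 6384 = -18560 - 6384 = -24944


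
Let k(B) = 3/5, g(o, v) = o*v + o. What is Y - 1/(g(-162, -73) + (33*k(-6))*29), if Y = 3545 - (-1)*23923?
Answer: 1680794383/61191 ≈ 27468.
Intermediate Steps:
g(o, v) = o + o*v
k(B) = 3/5 (k(B) = 3*(1/5) = 3/5)
Y = 27468 (Y = 3545 - 1*(-23923) = 3545 + 23923 = 27468)
Y - 1/(g(-162, -73) + (33*k(-6))*29) = 27468 - 1/(-162*(1 - 73) + (33*(3/5))*29) = 27468 - 1/(-162*(-72) + (99/5)*29) = 27468 - 1/(11664 + 2871/5) = 27468 - 1/61191/5 = 27468 - 1*5/61191 = 27468 - 5/61191 = 1680794383/61191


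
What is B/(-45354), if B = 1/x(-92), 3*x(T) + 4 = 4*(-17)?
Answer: 1/1088496 ≈ 9.1870e-7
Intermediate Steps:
x(T) = -24 (x(T) = -4/3 + (4*(-17))/3 = -4/3 + (⅓)*(-68) = -4/3 - 68/3 = -24)
B = -1/24 (B = 1/(-24) = -1/24 ≈ -0.041667)
B/(-45354) = -1/24/(-45354) = -1/24*(-1/45354) = 1/1088496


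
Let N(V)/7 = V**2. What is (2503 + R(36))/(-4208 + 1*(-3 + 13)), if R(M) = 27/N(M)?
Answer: -841009/1410528 ≈ -0.59624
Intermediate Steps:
N(V) = 7*V**2
R(M) = 27/(7*M**2) (R(M) = 27/((7*M**2)) = 27*(1/(7*M**2)) = 27/(7*M**2))
(2503 + R(36))/(-4208 + 1*(-3 + 13)) = (2503 + (27/7)/36**2)/(-4208 + 1*(-3 + 13)) = (2503 + (27/7)*(1/1296))/(-4208 + 1*10) = (2503 + 1/336)/(-4208 + 10) = (841009/336)/(-4198) = (841009/336)*(-1/4198) = -841009/1410528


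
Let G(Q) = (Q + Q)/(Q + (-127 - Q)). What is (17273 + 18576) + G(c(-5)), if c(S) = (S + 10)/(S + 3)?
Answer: 4552828/127 ≈ 35849.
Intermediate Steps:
c(S) = (10 + S)/(3 + S)
G(Q) = -2*Q/127 (G(Q) = (2*Q)/(-127) = (2*Q)*(-1/127) = -2*Q/127)
(17273 + 18576) + G(c(-5)) = (17273 + 18576) - 2*(10 - 5)/(127*(3 - 5)) = 35849 - 2*5/(127*(-2)) = 35849 - (-1)*5/127 = 35849 - 2/127*(-5/2) = 35849 + 5/127 = 4552828/127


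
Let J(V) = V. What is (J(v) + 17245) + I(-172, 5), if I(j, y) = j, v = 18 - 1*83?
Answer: 17008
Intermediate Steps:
v = -65 (v = 18 - 83 = -65)
(J(v) + 17245) + I(-172, 5) = (-65 + 17245) - 172 = 17180 - 172 = 17008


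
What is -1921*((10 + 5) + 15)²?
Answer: -1728900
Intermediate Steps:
-1921*((10 + 5) + 15)² = -1921*(15 + 15)² = -1921*30² = -1921*900 = -1728900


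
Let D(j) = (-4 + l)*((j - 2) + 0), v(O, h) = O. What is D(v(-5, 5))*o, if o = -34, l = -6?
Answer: -2380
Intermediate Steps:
D(j) = 20 - 10*j (D(j) = (-4 - 6)*((j - 2) + 0) = -10*((-2 + j) + 0) = -10*(-2 + j) = 20 - 10*j)
D(v(-5, 5))*o = (20 - 10*(-5))*(-34) = (20 + 50)*(-34) = 70*(-34) = -2380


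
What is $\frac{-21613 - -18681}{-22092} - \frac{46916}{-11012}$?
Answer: $\frac{66797216}{15204819} \approx 4.3932$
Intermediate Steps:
$\frac{-21613 - -18681}{-22092} - \frac{46916}{-11012} = \left(-21613 + 18681\right) \left(- \frac{1}{22092}\right) - - \frac{11729}{2753} = \left(-2932\right) \left(- \frac{1}{22092}\right) + \frac{11729}{2753} = \frac{733}{5523} + \frac{11729}{2753} = \frac{66797216}{15204819}$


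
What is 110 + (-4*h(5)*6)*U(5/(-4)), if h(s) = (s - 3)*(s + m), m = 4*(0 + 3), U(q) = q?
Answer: 1130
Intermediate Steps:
m = 12 (m = 4*3 = 12)
h(s) = (-3 + s)*(12 + s) (h(s) = (s - 3)*(s + 12) = (-3 + s)*(12 + s))
110 + (-4*h(5)*6)*U(5/(-4)) = 110 + (-4*(-36 + 5**2 + 9*5)*6)*(5/(-4)) = 110 + (-4*(-36 + 25 + 45)*6)*(5*(-1/4)) = 110 + (-4*34*6)*(-5/4) = 110 - 136*6*(-5/4) = 110 - 816*(-5/4) = 110 + 1020 = 1130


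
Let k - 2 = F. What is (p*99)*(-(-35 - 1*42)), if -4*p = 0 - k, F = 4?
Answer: 22869/2 ≈ 11435.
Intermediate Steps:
k = 6 (k = 2 + 4 = 6)
p = 3/2 (p = -(0 - 1*6)/4 = -(0 - 6)/4 = -¼*(-6) = 3/2 ≈ 1.5000)
(p*99)*(-(-35 - 1*42)) = ((3/2)*99)*(-(-35 - 1*42)) = 297*(-(-35 - 42))/2 = 297*(-1*(-77))/2 = (297/2)*77 = 22869/2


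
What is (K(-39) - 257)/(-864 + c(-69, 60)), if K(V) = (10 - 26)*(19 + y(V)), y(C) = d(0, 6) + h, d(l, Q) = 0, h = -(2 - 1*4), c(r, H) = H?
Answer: 593/804 ≈ 0.73756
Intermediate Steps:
h = 2 (h = -(2 - 4) = -1*(-2) = 2)
y(C) = 2 (y(C) = 0 + 2 = 2)
K(V) = -336 (K(V) = (10 - 26)*(19 + 2) = -16*21 = -336)
(K(-39) - 257)/(-864 + c(-69, 60)) = (-336 - 257)/(-864 + 60) = -593/(-804) = -593*(-1/804) = 593/804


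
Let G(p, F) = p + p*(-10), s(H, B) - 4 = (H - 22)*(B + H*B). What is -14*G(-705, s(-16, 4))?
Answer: -88830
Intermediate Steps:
s(H, B) = 4 + (-22 + H)*(B + B*H) (s(H, B) = 4 + (H - 22)*(B + H*B) = 4 + (-22 + H)*(B + B*H))
G(p, F) = -9*p (G(p, F) = p - 10*p = -9*p)
-14*G(-705, s(-16, 4)) = -(-126)*(-705) = -14*6345 = -88830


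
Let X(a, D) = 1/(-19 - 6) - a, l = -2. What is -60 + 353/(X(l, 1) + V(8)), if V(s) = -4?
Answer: -11885/51 ≈ -233.04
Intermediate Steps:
X(a, D) = -1/25 - a (X(a, D) = 1/(-25) - a = -1/25 - a)
-60 + 353/(X(l, 1) + V(8)) = -60 + 353/((-1/25 - 1*(-2)) - 4) = -60 + 353/((-1/25 + 2) - 4) = -60 + 353/(49/25 - 4) = -60 + 353/(-51/25) = -60 + 353*(-25/51) = -60 - 8825/51 = -11885/51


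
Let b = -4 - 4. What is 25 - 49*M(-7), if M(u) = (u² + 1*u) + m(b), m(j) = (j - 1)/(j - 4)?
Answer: -8279/4 ≈ -2069.8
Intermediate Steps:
b = -8
m(j) = (-1 + j)/(-4 + j)
M(u) = ¾ + u + u² (M(u) = (u² + 1*u) + (-1 - 8)/(-4 - 8) = (u² + u) - 9/(-12) = (u + u²) - 1/12*(-9) = (u + u²) + ¾ = ¾ + u + u²)
25 - 49*M(-7) = 25 - 49*(¾ - 7 + (-7)²) = 25 - 49*(¾ - 7 + 49) = 25 - 49*171/4 = 25 - 8379/4 = -8279/4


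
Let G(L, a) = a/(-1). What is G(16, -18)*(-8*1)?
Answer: -144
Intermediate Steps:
G(L, a) = -a (G(L, a) = a*(-1) = -a)
G(16, -18)*(-8*1) = (-1*(-18))*(-8*1) = 18*(-8) = -144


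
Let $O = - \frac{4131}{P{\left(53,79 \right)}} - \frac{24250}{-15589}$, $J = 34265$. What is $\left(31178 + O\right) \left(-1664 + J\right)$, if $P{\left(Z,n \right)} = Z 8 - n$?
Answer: $\frac{1821587868794727}{1792735} \approx 1.0161 \cdot 10^{9}$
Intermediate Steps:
$P{\left(Z,n \right)} = - n + 8 Z$ ($P{\left(Z,n \right)} = 8 Z - n = - n + 8 Z$)
$O = - \frac{18677303}{1792735}$ ($O = - \frac{4131}{\left(-1\right) 79 + 8 \cdot 53} - \frac{24250}{-15589} = - \frac{4131}{-79 + 424} - - \frac{24250}{15589} = - \frac{4131}{345} + \frac{24250}{15589} = \left(-4131\right) \frac{1}{345} + \frac{24250}{15589} = - \frac{1377}{115} + \frac{24250}{15589} = - \frac{18677303}{1792735} \approx -10.418$)
$\left(31178 + O\right) \left(-1664 + J\right) = \left(31178 - \frac{18677303}{1792735}\right) \left(-1664 + 34265\right) = \frac{55875214527}{1792735} \cdot 32601 = \frac{1821587868794727}{1792735}$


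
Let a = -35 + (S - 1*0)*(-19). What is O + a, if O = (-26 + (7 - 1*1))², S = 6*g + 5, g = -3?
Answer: 612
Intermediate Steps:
S = -13 (S = 6*(-3) + 5 = -18 + 5 = -13)
O = 400 (O = (-26 + (7 - 1))² = (-26 + 6)² = (-20)² = 400)
a = 212 (a = -35 + (-13 - 1*0)*(-19) = -35 + (-13 + 0)*(-19) = -35 - 13*(-19) = -35 + 247 = 212)
O + a = 400 + 212 = 612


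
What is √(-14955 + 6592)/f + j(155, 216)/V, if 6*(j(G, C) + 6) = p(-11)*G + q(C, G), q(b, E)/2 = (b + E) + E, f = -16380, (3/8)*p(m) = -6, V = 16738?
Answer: -122/8369 - I*√8363/16380 ≈ -0.014578 - 0.005583*I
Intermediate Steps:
p(m) = -16 (p(m) = (8/3)*(-6) = -16)
q(b, E) = 2*b + 4*E (q(b, E) = 2*((b + E) + E) = 2*((E + b) + E) = 2*(b + 2*E) = 2*b + 4*E)
j(G, C) = -6 - 2*G + C/3 (j(G, C) = -6 + (-16*G + (2*C + 4*G))/6 = -6 + (-12*G + 2*C)/6 = -6 + (-2*G + C/3) = -6 - 2*G + C/3)
√(-14955 + 6592)/f + j(155, 216)/V = √(-14955 + 6592)/(-16380) + (-6 - 2*155 + (⅓)*216)/16738 = √(-8363)*(-1/16380) + (-6 - 310 + 72)*(1/16738) = (I*√8363)*(-1/16380) - 244*1/16738 = -I*√8363/16380 - 122/8369 = -122/8369 - I*√8363/16380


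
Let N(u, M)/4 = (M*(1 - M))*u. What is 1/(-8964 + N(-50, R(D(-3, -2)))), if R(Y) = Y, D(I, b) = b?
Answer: -1/7764 ≈ -0.00012880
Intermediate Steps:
N(u, M) = 4*M*u*(1 - M) (N(u, M) = 4*((M*(1 - M))*u) = 4*(M*u*(1 - M)) = 4*M*u*(1 - M))
1/(-8964 + N(-50, R(D(-3, -2)))) = 1/(-8964 + 4*(-2)*(-50)*(1 - 1*(-2))) = 1/(-8964 + 4*(-2)*(-50)*(1 + 2)) = 1/(-8964 + 4*(-2)*(-50)*3) = 1/(-8964 + 1200) = 1/(-7764) = -1/7764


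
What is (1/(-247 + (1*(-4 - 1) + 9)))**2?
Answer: 1/59049 ≈ 1.6935e-5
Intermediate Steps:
(1/(-247 + (1*(-4 - 1) + 9)))**2 = (1/(-247 + (1*(-5) + 9)))**2 = (1/(-247 + (-5 + 9)))**2 = (1/(-247 + 4))**2 = (1/(-243))**2 = (-1/243)**2 = 1/59049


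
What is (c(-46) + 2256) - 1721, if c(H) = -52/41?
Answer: 21883/41 ≈ 533.73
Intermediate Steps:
c(H) = -52/41 (c(H) = -52*1/41 = -52/41)
(c(-46) + 2256) - 1721 = (-52/41 + 2256) - 1721 = 92444/41 - 1721 = 21883/41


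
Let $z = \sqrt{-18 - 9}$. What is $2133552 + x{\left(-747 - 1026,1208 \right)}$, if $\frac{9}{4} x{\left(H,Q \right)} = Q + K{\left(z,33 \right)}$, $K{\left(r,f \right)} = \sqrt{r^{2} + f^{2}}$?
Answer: $\frac{19206800}{9} + \frac{4 \sqrt{118}}{3} \approx 2.1341 \cdot 10^{6}$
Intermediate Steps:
$z = 3 i \sqrt{3}$ ($z = \sqrt{-27} = 3 i \sqrt{3} \approx 5.1962 i$)
$K{\left(r,f \right)} = \sqrt{f^{2} + r^{2}}$
$x{\left(H,Q \right)} = \frac{4 \sqrt{118}}{3} + \frac{4 Q}{9}$ ($x{\left(H,Q \right)} = \frac{4 \left(Q + \sqrt{33^{2} + \left(3 i \sqrt{3}\right)^{2}}\right)}{9} = \frac{4 \left(Q + \sqrt{1089 - 27}\right)}{9} = \frac{4 \left(Q + \sqrt{1062}\right)}{9} = \frac{4 \left(Q + 3 \sqrt{118}\right)}{9} = \frac{4 \sqrt{118}}{3} + \frac{4 Q}{9}$)
$2133552 + x{\left(-747 - 1026,1208 \right)} = 2133552 + \left(\frac{4 \sqrt{118}}{3} + \frac{4}{9} \cdot 1208\right) = 2133552 + \left(\frac{4 \sqrt{118}}{3} + \frac{4832}{9}\right) = 2133552 + \left(\frac{4832}{9} + \frac{4 \sqrt{118}}{3}\right) = \frac{19206800}{9} + \frac{4 \sqrt{118}}{3}$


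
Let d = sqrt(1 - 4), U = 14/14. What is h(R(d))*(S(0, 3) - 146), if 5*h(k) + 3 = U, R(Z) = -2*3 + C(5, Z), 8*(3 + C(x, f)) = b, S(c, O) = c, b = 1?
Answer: 292/5 ≈ 58.400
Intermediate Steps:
C(x, f) = -23/8 (C(x, f) = -3 + (1/8)*1 = -3 + 1/8 = -23/8)
U = 1 (U = 14*(1/14) = 1)
d = I*sqrt(3) (d = sqrt(-3) = I*sqrt(3) ≈ 1.732*I)
R(Z) = -71/8 (R(Z) = -2*3 - 23/8 = -6 - 23/8 = -71/8)
h(k) = -2/5 (h(k) = -3/5 + (1/5)*1 = -3/5 + 1/5 = -2/5)
h(R(d))*(S(0, 3) - 146) = -2*(0 - 146)/5 = -2/5*(-146) = 292/5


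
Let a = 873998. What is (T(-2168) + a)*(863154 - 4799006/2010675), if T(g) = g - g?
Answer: 1516838710296316112/2010675 ≈ 7.5439e+11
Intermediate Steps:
T(g) = 0
(T(-2168) + a)*(863154 - 4799006/2010675) = (0 + 873998)*(863154 - 4799006/2010675) = 873998*(863154 - 4799006*1/2010675) = 873998*(863154 - 4799006/2010675) = 873998*(1735517369944/2010675) = 1516838710296316112/2010675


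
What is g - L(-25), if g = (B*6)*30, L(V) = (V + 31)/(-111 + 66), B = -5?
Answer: -13498/15 ≈ -899.87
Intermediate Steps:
L(V) = -31/45 - V/45 (L(V) = (31 + V)/(-45) = (31 + V)*(-1/45) = -31/45 - V/45)
g = -900 (g = -5*6*30 = -30*30 = -900)
g - L(-25) = -900 - (-31/45 - 1/45*(-25)) = -900 - (-31/45 + 5/9) = -900 - 1*(-2/15) = -900 + 2/15 = -13498/15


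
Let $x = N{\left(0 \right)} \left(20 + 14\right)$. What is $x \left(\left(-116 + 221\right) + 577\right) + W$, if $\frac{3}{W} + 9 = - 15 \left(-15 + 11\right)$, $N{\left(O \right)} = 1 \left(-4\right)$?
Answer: $- \frac{1576783}{17} \approx -92752.0$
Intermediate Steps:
$N{\left(O \right)} = -4$
$x = -136$ ($x = - 4 \left(20 + 14\right) = \left(-4\right) 34 = -136$)
$W = \frac{1}{17}$ ($W = \frac{3}{-9 - 15 \left(-15 + 11\right)} = \frac{3}{-9 - -60} = \frac{3}{-9 + 60} = \frac{3}{51} = 3 \cdot \frac{1}{51} = \frac{1}{17} \approx 0.058824$)
$x \left(\left(-116 + 221\right) + 577\right) + W = - 136 \left(\left(-116 + 221\right) + 577\right) + \frac{1}{17} = - 136 \left(105 + 577\right) + \frac{1}{17} = \left(-136\right) 682 + \frac{1}{17} = -92752 + \frac{1}{17} = - \frac{1576783}{17}$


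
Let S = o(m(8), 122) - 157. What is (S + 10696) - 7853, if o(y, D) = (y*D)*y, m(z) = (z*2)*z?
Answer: 2001534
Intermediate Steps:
m(z) = 2*z**2 (m(z) = (2*z)*z = 2*z**2)
o(y, D) = D*y**2 (o(y, D) = (D*y)*y = D*y**2)
S = 1998691 (S = 122*(2*8**2)**2 - 157 = 122*(2*64)**2 - 157 = 122*128**2 - 157 = 122*16384 - 157 = 1998848 - 157 = 1998691)
(S + 10696) - 7853 = (1998691 + 10696) - 7853 = 2009387 - 7853 = 2001534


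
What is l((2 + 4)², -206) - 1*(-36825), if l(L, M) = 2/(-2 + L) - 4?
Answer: 625958/17 ≈ 36821.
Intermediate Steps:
l(L, M) = -4 + 2/(-2 + L) (l(L, M) = 2/(-2 + L) - 4 = -4 + 2/(-2 + L))
l((2 + 4)², -206) - 1*(-36825) = 2*(5 - 2*(2 + 4)²)/(-2 + (2 + 4)²) - 1*(-36825) = 2*(5 - 2*6²)/(-2 + 6²) + 36825 = 2*(5 - 2*36)/(-2 + 36) + 36825 = 2*(5 - 72)/34 + 36825 = 2*(1/34)*(-67) + 36825 = -67/17 + 36825 = 625958/17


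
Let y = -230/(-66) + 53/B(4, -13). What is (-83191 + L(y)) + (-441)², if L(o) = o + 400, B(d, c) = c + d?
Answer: 11057072/99 ≈ 1.1169e+5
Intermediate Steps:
y = -238/99 (y = -230/(-66) + 53/(-13 + 4) = -230*(-1/66) + 53/(-9) = 115/33 + 53*(-⅑) = 115/33 - 53/9 = -238/99 ≈ -2.4040)
L(o) = 400 + o
(-83191 + L(y)) + (-441)² = (-83191 + (400 - 238/99)) + (-441)² = (-83191 + 39362/99) + 194481 = -8196547/99 + 194481 = 11057072/99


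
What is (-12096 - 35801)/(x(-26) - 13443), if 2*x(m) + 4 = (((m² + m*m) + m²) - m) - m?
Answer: 47897/12405 ≈ 3.8611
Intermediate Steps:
x(m) = -2 - m + 3*m²/2 (x(m) = -2 + ((((m² + m*m) + m²) - m) - m)/2 = -2 + ((((m² + m²) + m²) - m) - m)/2 = -2 + (((2*m² + m²) - m) - m)/2 = -2 + ((3*m² - m) - m)/2 = -2 + ((-m + 3*m²) - m)/2 = -2 + (-2*m + 3*m²)/2 = -2 + (-m + 3*m²/2) = -2 - m + 3*m²/2)
(-12096 - 35801)/(x(-26) - 13443) = (-12096 - 35801)/((-2 - 1*(-26) + (3/2)*(-26)²) - 13443) = -47897/((-2 + 26 + (3/2)*676) - 13443) = -47897/((-2 + 26 + 1014) - 13443) = -47897/(1038 - 13443) = -47897/(-12405) = -47897*(-1/12405) = 47897/12405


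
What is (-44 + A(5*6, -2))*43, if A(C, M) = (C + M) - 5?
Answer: -903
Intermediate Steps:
A(C, M) = -5 + C + M
(-44 + A(5*6, -2))*43 = (-44 + (-5 + 5*6 - 2))*43 = (-44 + (-5 + 30 - 2))*43 = (-44 + 23)*43 = -21*43 = -903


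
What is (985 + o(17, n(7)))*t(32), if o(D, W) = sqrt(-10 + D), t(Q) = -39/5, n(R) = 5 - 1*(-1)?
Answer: -7683 - 39*sqrt(7)/5 ≈ -7703.6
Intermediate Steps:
n(R) = 6 (n(R) = 5 + 1 = 6)
t(Q) = -39/5 (t(Q) = -39*1/5 = -39/5)
(985 + o(17, n(7)))*t(32) = (985 + sqrt(-10 + 17))*(-39/5) = (985 + sqrt(7))*(-39/5) = -7683 - 39*sqrt(7)/5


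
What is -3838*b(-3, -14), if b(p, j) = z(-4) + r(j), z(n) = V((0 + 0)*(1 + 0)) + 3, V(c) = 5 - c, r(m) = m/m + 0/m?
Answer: -34542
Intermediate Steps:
r(m) = 1 (r(m) = 1 + 0 = 1)
z(n) = 8 (z(n) = (5 - (0 + 0)*(1 + 0)) + 3 = (5 - 0) + 3 = (5 - 1*0) + 3 = (5 + 0) + 3 = 5 + 3 = 8)
b(p, j) = 9 (b(p, j) = 8 + 1 = 9)
-3838*b(-3, -14) = -3838*9 = -34542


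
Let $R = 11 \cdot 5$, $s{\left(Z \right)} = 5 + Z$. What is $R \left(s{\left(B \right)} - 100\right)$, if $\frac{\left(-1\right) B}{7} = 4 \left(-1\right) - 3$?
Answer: $-2530$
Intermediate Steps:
$B = 49$ ($B = - 7 \left(4 \left(-1\right) - 3\right) = - 7 \left(-4 - 3\right) = \left(-7\right) \left(-7\right) = 49$)
$R = 55$
$R \left(s{\left(B \right)} - 100\right) = 55 \left(\left(5 + 49\right) - 100\right) = 55 \left(54 - 100\right) = 55 \left(-46\right) = -2530$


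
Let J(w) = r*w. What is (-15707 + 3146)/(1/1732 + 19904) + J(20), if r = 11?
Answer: 2520821576/11491243 ≈ 219.37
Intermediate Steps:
J(w) = 11*w
(-15707 + 3146)/(1/1732 + 19904) + J(20) = (-15707 + 3146)/(1/1732 + 19904) + 11*20 = -12561/(1/1732 + 19904) + 220 = -12561/34473729/1732 + 220 = -12561*1732/34473729 + 220 = -7251884/11491243 + 220 = 2520821576/11491243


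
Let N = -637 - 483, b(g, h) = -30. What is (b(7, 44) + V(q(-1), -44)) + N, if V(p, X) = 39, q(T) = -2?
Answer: -1111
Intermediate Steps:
N = -1120
(b(7, 44) + V(q(-1), -44)) + N = (-30 + 39) - 1120 = 9 - 1120 = -1111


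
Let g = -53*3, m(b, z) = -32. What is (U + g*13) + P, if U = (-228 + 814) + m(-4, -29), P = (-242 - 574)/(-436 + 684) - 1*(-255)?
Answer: -39100/31 ≈ -1261.3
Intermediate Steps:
g = -159
P = 7803/31 (P = -816/248 + 255 = -816*1/248 + 255 = -102/31 + 255 = 7803/31 ≈ 251.71)
U = 554 (U = (-228 + 814) - 32 = 586 - 32 = 554)
(U + g*13) + P = (554 - 159*13) + 7803/31 = (554 - 2067) + 7803/31 = -1513 + 7803/31 = -39100/31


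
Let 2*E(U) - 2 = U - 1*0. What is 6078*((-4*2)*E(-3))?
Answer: 24312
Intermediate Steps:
E(U) = 1 + U/2 (E(U) = 1 + (U - 1*0)/2 = 1 + (U + 0)/2 = 1 + U/2)
6078*((-4*2)*E(-3)) = 6078*((-4*2)*(1 + (1/2)*(-3))) = 6078*(-8*(1 - 3/2)) = 6078*(-8*(-1/2)) = 6078*4 = 24312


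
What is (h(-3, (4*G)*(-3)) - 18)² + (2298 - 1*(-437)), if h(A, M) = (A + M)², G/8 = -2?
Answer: 1274706944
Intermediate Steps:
G = -16 (G = 8*(-2) = -16)
(h(-3, (4*G)*(-3)) - 18)² + (2298 - 1*(-437)) = ((-3 + (4*(-16))*(-3))² - 18)² + (2298 - 1*(-437)) = ((-3 - 64*(-3))² - 18)² + (2298 + 437) = ((-3 + 192)² - 18)² + 2735 = (189² - 18)² + 2735 = (35721 - 18)² + 2735 = 35703² + 2735 = 1274704209 + 2735 = 1274706944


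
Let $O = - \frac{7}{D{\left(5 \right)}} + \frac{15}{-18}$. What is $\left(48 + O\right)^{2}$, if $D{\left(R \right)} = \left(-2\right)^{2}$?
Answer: $\frac{297025}{144} \approx 2062.7$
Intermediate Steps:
$D{\left(R \right)} = 4$
$O = - \frac{31}{12}$ ($O = - \frac{7}{4} + \frac{15}{-18} = \left(-7\right) \frac{1}{4} + 15 \left(- \frac{1}{18}\right) = - \frac{7}{4} - \frac{5}{6} = - \frac{31}{12} \approx -2.5833$)
$\left(48 + O\right)^{2} = \left(48 - \frac{31}{12}\right)^{2} = \left(\frac{545}{12}\right)^{2} = \frac{297025}{144}$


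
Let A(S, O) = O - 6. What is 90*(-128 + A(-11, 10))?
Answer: -11160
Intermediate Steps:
A(S, O) = -6 + O
90*(-128 + A(-11, 10)) = 90*(-128 + (-6 + 10)) = 90*(-128 + 4) = 90*(-124) = -11160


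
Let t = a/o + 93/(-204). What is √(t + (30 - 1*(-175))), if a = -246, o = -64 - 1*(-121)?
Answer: √83558485/646 ≈ 14.150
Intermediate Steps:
o = 57 (o = -64 + 121 = 57)
t = -6165/1292 (t = -246/57 + 93/(-204) = -246*1/57 + 93*(-1/204) = -82/19 - 31/68 = -6165/1292 ≈ -4.7717)
√(t + (30 - 1*(-175))) = √(-6165/1292 + (30 - 1*(-175))) = √(-6165/1292 + (30 + 175)) = √(-6165/1292 + 205) = √(258695/1292) = √83558485/646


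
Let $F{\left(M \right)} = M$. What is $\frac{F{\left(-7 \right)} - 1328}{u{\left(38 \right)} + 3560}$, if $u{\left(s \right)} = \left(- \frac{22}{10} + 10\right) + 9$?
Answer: $- \frac{6675}{17884} \approx -0.37324$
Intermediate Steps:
$u{\left(s \right)} = \frac{84}{5}$ ($u{\left(s \right)} = \left(\left(-22\right) \frac{1}{10} + 10\right) + 9 = \left(- \frac{11}{5} + 10\right) + 9 = \frac{39}{5} + 9 = \frac{84}{5}$)
$\frac{F{\left(-7 \right)} - 1328}{u{\left(38 \right)} + 3560} = \frac{-7 - 1328}{\frac{84}{5} + 3560} = - \frac{1335}{\frac{17884}{5}} = \left(-1335\right) \frac{5}{17884} = - \frac{6675}{17884}$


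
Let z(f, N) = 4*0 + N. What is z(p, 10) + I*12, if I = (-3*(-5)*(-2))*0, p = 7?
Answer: 10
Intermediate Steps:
I = 0 (I = (15*(-2))*0 = -30*0 = 0)
z(f, N) = N (z(f, N) = 0 + N = N)
z(p, 10) + I*12 = 10 + 0*12 = 10 + 0 = 10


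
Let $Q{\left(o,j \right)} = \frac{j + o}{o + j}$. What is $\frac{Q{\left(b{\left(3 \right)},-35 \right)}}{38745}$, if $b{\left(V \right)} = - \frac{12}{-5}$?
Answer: $\frac{1}{38745} \approx 2.581 \cdot 10^{-5}$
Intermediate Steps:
$b{\left(V \right)} = \frac{12}{5}$ ($b{\left(V \right)} = \left(-12\right) \left(- \frac{1}{5}\right) = \frac{12}{5}$)
$Q{\left(o,j \right)} = 1$ ($Q{\left(o,j \right)} = \frac{j + o}{j + o} = 1$)
$\frac{Q{\left(b{\left(3 \right)},-35 \right)}}{38745} = 1 \cdot \frac{1}{38745} = \frac{1}{38745}$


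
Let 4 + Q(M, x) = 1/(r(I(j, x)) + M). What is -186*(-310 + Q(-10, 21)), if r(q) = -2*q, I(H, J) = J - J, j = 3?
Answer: 292113/5 ≈ 58423.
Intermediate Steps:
I(H, J) = 0
Q(M, x) = -4 + 1/M (Q(M, x) = -4 + 1/(-2*0 + M) = -4 + 1/(0 + M) = -4 + 1/M)
-186*(-310 + Q(-10, 21)) = -186*(-310 + (-4 + 1/(-10))) = -186*(-310 + (-4 - ⅒)) = -186*(-310 - 41/10) = -186*(-3141/10) = 292113/5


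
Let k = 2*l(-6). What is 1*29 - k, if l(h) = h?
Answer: 41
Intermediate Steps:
k = -12 (k = 2*(-6) = -12)
1*29 - k = 1*29 - 1*(-12) = 29 + 12 = 41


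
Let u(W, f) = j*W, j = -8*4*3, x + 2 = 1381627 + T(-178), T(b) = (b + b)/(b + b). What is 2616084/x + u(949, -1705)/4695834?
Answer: 8660131438/4621001671 ≈ 1.8741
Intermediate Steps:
T(b) = 1 (T(b) = (2*b)/((2*b)) = (2*b)*(1/(2*b)) = 1)
x = 1381626 (x = -2 + (1381627 + 1) = -2 + 1381628 = 1381626)
j = -96 (j = -32*3 = -96)
u(W, f) = -96*W
2616084/x + u(949, -1705)/4695834 = 2616084/1381626 - 96*949/4695834 = 2616084*(1/1381626) - 91104*1/4695834 = 145338/76757 - 1168/60203 = 8660131438/4621001671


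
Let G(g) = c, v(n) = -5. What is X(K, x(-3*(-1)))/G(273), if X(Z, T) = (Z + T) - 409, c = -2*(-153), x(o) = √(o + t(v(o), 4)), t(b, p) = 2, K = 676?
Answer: 89/102 + √5/306 ≈ 0.87986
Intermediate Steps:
x(o) = √(2 + o) (x(o) = √(o + 2) = √(2 + o))
c = 306
X(Z, T) = -409 + T + Z (X(Z, T) = (T + Z) - 409 = -409 + T + Z)
G(g) = 306
X(K, x(-3*(-1)))/G(273) = (-409 + √(2 - 3*(-1)) + 676)/306 = (-409 + √(2 + 3) + 676)*(1/306) = (-409 + √5 + 676)*(1/306) = (267 + √5)*(1/306) = 89/102 + √5/306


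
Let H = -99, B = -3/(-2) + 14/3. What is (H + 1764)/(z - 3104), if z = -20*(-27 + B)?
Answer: -4995/8062 ≈ -0.61957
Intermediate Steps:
B = 37/6 (B = -3*(-1/2) + 14*(1/3) = 3/2 + 14/3 = 37/6 ≈ 6.1667)
z = 1250/3 (z = -20*(-27 + 37/6) = -20*(-125/6) = 1250/3 ≈ 416.67)
(H + 1764)/(z - 3104) = (-99 + 1764)/(1250/3 - 3104) = 1665/(-8062/3) = 1665*(-3/8062) = -4995/8062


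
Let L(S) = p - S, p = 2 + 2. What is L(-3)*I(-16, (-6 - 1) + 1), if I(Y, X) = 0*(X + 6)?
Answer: 0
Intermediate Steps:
I(Y, X) = 0 (I(Y, X) = 0*(6 + X) = 0)
p = 4
L(S) = 4 - S
L(-3)*I(-16, (-6 - 1) + 1) = (4 - 1*(-3))*0 = (4 + 3)*0 = 7*0 = 0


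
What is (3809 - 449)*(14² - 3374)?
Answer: -10678080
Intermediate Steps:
(3809 - 449)*(14² - 3374) = 3360*(196 - 3374) = 3360*(-3178) = -10678080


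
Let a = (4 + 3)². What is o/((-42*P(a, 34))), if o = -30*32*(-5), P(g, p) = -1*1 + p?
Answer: -800/231 ≈ -3.4632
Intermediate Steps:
a = 49 (a = 7² = 49)
P(g, p) = -1 + p
o = 4800 (o = -960*(-5) = 4800)
o/((-42*P(a, 34))) = 4800/((-42*(-1 + 34))) = 4800/((-42*33)) = 4800/(-1386) = 4800*(-1/1386) = -800/231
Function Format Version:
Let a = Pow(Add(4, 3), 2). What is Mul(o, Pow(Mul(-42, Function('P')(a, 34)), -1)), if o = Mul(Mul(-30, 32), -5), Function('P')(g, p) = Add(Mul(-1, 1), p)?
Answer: Rational(-800, 231) ≈ -3.4632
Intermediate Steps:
a = 49 (a = Pow(7, 2) = 49)
Function('P')(g, p) = Add(-1, p)
o = 4800 (o = Mul(-960, -5) = 4800)
Mul(o, Pow(Mul(-42, Function('P')(a, 34)), -1)) = Mul(4800, Pow(Mul(-42, Add(-1, 34)), -1)) = Mul(4800, Pow(Mul(-42, 33), -1)) = Mul(4800, Pow(-1386, -1)) = Mul(4800, Rational(-1, 1386)) = Rational(-800, 231)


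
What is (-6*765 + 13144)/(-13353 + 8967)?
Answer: -4277/2193 ≈ -1.9503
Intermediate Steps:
(-6*765 + 13144)/(-13353 + 8967) = (-4590 + 13144)/(-4386) = 8554*(-1/4386) = -4277/2193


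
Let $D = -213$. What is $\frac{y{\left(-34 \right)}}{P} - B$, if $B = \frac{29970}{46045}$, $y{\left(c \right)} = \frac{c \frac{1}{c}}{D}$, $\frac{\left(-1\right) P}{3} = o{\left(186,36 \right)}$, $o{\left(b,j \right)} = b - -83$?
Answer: $- \frac{1030305445}{1582944219} \approx -0.65088$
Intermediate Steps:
$o{\left(b,j \right)} = 83 + b$ ($o{\left(b,j \right)} = b + 83 = 83 + b$)
$P = -807$ ($P = - 3 \left(83 + 186\right) = \left(-3\right) 269 = -807$)
$y{\left(c \right)} = - \frac{1}{213}$ ($y{\left(c \right)} = \frac{c \frac{1}{c}}{-213} = 1 \left(- \frac{1}{213}\right) = - \frac{1}{213}$)
$B = \frac{5994}{9209}$ ($B = 29970 \cdot \frac{1}{46045} = \frac{5994}{9209} \approx 0.65088$)
$\frac{y{\left(-34 \right)}}{P} - B = - \frac{1}{213 \left(-807\right)} - \frac{5994}{9209} = \left(- \frac{1}{213}\right) \left(- \frac{1}{807}\right) - \frac{5994}{9209} = \frac{1}{171891} - \frac{5994}{9209} = - \frac{1030305445}{1582944219}$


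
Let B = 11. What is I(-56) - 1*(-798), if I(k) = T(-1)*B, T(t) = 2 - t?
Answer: 831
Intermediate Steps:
I(k) = 33 (I(k) = (2 - 1*(-1))*11 = (2 + 1)*11 = 3*11 = 33)
I(-56) - 1*(-798) = 33 - 1*(-798) = 33 + 798 = 831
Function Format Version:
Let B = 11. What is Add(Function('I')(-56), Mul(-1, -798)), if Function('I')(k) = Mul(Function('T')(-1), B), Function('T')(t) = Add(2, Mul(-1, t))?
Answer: 831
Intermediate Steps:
Function('I')(k) = 33 (Function('I')(k) = Mul(Add(2, Mul(-1, -1)), 11) = Mul(Add(2, 1), 11) = Mul(3, 11) = 33)
Add(Function('I')(-56), Mul(-1, -798)) = Add(33, Mul(-1, -798)) = Add(33, 798) = 831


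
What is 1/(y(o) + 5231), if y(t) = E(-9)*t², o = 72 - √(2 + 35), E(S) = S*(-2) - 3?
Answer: 1129/91990634 + 540*√37/1701826729 ≈ 1.4203e-5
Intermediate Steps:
E(S) = -3 - 2*S (E(S) = -2*S - 3 = -3 - 2*S)
o = 72 - √37 ≈ 65.917
y(t) = 15*t² (y(t) = (-3 - 2*(-9))*t² = (-3 + 18)*t² = 15*t²)
1/(y(o) + 5231) = 1/(15*(72 - √37)² + 5231) = 1/(5231 + 15*(72 - √37)²)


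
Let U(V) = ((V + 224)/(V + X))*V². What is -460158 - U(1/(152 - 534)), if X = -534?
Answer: -13697472953226521/29766890836 ≈ -4.6016e+5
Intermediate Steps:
U(V) = V²*(224 + V)/(-534 + V) (U(V) = ((V + 224)/(V - 534))*V² = ((224 + V)/(-534 + V))*V² = V²*(224 + V)/(-534 + V))
-460158 - U(1/(152 - 534)) = -460158 - (1/(152 - 534))²*(224 + 1/(152 - 534))/(-534 + 1/(152 - 534)) = -460158 - (1/(-382))²*(224 + 1/(-382))/(-534 + 1/(-382)) = -460158 - (-1/382)²*(224 - 1/382)/(-534 - 1/382) = -460158 - 85567/(145924*(-203989/382)*382) = -460158 - (-382)*85567/(145924*203989*382) = -460158 - 1*(-85567/29766890836) = -460158 + 85567/29766890836 = -13697472953226521/29766890836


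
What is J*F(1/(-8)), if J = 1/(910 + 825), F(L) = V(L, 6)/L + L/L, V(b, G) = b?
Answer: 2/1735 ≈ 0.0011527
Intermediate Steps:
F(L) = 2 (F(L) = L/L + L/L = 1 + 1 = 2)
J = 1/1735 ≈ 0.00057637
J*F(1/(-8)) = (1/1735)*2 = 2/1735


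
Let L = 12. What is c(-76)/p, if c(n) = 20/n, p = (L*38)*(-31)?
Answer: 5/268584 ≈ 1.8616e-5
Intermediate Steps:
p = -14136 (p = (12*38)*(-31) = 456*(-31) = -14136)
c(-76)/p = (20/(-76))/(-14136) = (20*(-1/76))*(-1/14136) = -5/19*(-1/14136) = 5/268584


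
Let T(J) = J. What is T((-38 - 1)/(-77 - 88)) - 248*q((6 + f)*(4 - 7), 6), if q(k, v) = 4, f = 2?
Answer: -54547/55 ≈ -991.76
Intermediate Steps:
T((-38 - 1)/(-77 - 88)) - 248*q((6 + f)*(4 - 7), 6) = (-38 - 1)/(-77 - 88) - 248*4 = -39/(-165) - 1*992 = -39*(-1/165) - 992 = 13/55 - 992 = -54547/55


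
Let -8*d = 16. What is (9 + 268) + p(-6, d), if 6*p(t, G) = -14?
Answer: 824/3 ≈ 274.67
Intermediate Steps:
d = -2 (d = -⅛*16 = -2)
p(t, G) = -7/3 (p(t, G) = (⅙)*(-14) = -7/3)
(9 + 268) + p(-6, d) = (9 + 268) - 7/3 = 277 - 7/3 = 824/3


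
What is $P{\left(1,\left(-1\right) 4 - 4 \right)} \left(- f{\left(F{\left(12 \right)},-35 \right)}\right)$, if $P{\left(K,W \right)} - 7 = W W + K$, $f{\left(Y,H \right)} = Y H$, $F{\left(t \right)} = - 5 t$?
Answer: $-151200$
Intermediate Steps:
$f{\left(Y,H \right)} = H Y$
$P{\left(K,W \right)} = 7 + K + W^{2}$ ($P{\left(K,W \right)} = 7 + \left(W W + K\right) = 7 + \left(W^{2} + K\right) = 7 + \left(K + W^{2}\right) = 7 + K + W^{2}$)
$P{\left(1,\left(-1\right) 4 - 4 \right)} \left(- f{\left(F{\left(12 \right)},-35 \right)}\right) = \left(7 + 1 + \left(\left(-1\right) 4 - 4\right)^{2}\right) \left(- \left(-35\right) \left(\left(-5\right) 12\right)\right) = \left(7 + 1 + \left(-4 - 4\right)^{2}\right) \left(- \left(-35\right) \left(-60\right)\right) = \left(7 + 1 + \left(-8\right)^{2}\right) \left(\left(-1\right) 2100\right) = \left(7 + 1 + 64\right) \left(-2100\right) = 72 \left(-2100\right) = -151200$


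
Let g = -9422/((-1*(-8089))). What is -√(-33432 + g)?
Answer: -I*√2187596197430/8089 ≈ -182.85*I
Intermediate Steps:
g = -9422/8089 ≈ -1.1648
-√(-33432 + g) = -√(-33432 - 9422/8089) = -√(-270440870/8089) = -I*√2187596197430/8089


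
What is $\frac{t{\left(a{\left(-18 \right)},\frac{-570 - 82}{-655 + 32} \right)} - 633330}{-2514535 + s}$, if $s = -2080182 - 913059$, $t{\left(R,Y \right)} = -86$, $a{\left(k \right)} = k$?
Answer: $\frac{79177}{688472} \approx 0.115$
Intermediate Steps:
$s = -2993241$ ($s = -2080182 - 913059 = -2993241$)
$\frac{t{\left(a{\left(-18 \right)},\frac{-570 - 82}{-655 + 32} \right)} - 633330}{-2514535 + s} = \frac{-86 - 633330}{-2514535 - 2993241} = - \frac{633416}{-5507776} = \left(-633416\right) \left(- \frac{1}{5507776}\right) = \frac{79177}{688472}$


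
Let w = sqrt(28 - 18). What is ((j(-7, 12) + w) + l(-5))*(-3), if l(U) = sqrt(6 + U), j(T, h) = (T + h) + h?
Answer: -54 - 3*sqrt(10) ≈ -63.487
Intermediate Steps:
w = sqrt(10) ≈ 3.1623
j(T, h) = T + 2*h
((j(-7, 12) + w) + l(-5))*(-3) = (((-7 + 2*12) + sqrt(10)) + sqrt(6 - 5))*(-3) = (((-7 + 24) + sqrt(10)) + sqrt(1))*(-3) = ((17 + sqrt(10)) + 1)*(-3) = (18 + sqrt(10))*(-3) = -54 - 3*sqrt(10)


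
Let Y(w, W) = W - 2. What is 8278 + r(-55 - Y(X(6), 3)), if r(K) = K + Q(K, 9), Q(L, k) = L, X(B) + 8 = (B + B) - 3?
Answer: 8166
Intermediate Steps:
X(B) = -11 + 2*B (X(B) = -8 + ((B + B) - 3) = -8 + (2*B - 3) = -8 + (-3 + 2*B) = -11 + 2*B)
Y(w, W) = -2 + W
r(K) = 2*K (r(K) = K + K = 2*K)
8278 + r(-55 - Y(X(6), 3)) = 8278 + 2*(-55 - (-2 + 3)) = 8278 + 2*(-55 - 1*1) = 8278 + 2*(-55 - 1) = 8278 + 2*(-56) = 8278 - 112 = 8166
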